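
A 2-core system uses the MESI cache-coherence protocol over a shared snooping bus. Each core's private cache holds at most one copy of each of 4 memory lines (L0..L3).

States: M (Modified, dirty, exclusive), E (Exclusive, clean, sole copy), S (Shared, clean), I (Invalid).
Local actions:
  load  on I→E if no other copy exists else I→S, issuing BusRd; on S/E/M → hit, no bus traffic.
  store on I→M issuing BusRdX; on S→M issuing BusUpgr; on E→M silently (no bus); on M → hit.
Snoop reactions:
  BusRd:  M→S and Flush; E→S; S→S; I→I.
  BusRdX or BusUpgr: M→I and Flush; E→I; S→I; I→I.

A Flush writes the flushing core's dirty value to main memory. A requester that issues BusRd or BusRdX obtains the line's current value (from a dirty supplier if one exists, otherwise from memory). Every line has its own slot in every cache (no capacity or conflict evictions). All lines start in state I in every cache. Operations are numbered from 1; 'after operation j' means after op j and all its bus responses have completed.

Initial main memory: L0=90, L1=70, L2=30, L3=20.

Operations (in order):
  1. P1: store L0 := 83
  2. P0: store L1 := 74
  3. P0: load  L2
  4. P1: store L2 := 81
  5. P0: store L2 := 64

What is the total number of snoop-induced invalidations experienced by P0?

invalidations = 1

1. P1: store L0 := 83  bus=[BusRdX]  L0: P0=I P1=M  mem[L0]=90
2. P0: store L1 := 74  bus=[BusRdX]  L1: P0=M P1=I  mem[L1]=70
3. P0: load  L2  bus=[BusRd]  L2: P0=E P1=I  mem[L2]=30
4. P1: store L2 := 81  bus=[BusRdX]  L2: P0=I P1=M  mem[L2]=30
5. P0: store L2 := 64  bus=[BusRdX,Flush]  L2: P0=M P1=I  mem[L2]=81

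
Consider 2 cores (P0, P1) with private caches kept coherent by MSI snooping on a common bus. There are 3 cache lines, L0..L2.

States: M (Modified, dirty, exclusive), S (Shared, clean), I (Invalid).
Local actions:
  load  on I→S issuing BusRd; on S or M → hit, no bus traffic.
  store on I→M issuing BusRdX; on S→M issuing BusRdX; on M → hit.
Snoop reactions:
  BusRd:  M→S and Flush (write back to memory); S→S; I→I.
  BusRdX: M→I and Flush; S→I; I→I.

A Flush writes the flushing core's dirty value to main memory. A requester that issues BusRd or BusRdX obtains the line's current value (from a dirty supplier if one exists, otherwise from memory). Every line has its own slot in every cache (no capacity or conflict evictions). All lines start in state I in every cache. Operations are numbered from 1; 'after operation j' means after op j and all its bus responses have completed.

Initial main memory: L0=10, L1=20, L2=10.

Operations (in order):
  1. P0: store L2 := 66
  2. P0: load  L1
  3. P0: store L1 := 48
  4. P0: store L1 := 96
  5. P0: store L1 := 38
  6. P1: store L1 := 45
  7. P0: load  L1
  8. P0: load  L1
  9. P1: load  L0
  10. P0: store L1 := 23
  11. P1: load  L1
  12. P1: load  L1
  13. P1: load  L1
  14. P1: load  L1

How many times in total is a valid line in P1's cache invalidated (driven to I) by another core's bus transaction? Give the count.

1. P0: store L2 := 66  bus=[BusRdX]  L2: P0=M P1=I  mem[L2]=10
2. P0: load  L1  bus=[BusRd]  L1: P0=S P1=I  mem[L1]=20
3. P0: store L1 := 48  bus=[BusRdX]  L1: P0=M P1=I  mem[L1]=20
4. P0: store L1 := 96  bus=[-]  L1: P0=M P1=I  mem[L1]=20
5. P0: store L1 := 38  bus=[-]  L1: P0=M P1=I  mem[L1]=20
6. P1: store L1 := 45  bus=[BusRdX,Flush]  L1: P0=I P1=M  mem[L1]=38
7. P0: load  L1  bus=[BusRd,Flush]  L1: P0=S P1=S  mem[L1]=45
8. P0: load  L1  bus=[-]  L1: P0=S P1=S  mem[L1]=45
9. P1: load  L0  bus=[BusRd]  L0: P0=I P1=S  mem[L0]=10
10. P0: store L1 := 23  bus=[BusRdX]  L1: P0=M P1=I  mem[L1]=45
11. P1: load  L1  bus=[BusRd,Flush]  L1: P0=S P1=S  mem[L1]=23
12. P1: load  L1  bus=[-]  L1: P0=S P1=S  mem[L1]=23
13. P1: load  L1  bus=[-]  L1: P0=S P1=S  mem[L1]=23
14. P1: load  L1  bus=[-]  L1: P0=S P1=S  mem[L1]=23

invalidations = 1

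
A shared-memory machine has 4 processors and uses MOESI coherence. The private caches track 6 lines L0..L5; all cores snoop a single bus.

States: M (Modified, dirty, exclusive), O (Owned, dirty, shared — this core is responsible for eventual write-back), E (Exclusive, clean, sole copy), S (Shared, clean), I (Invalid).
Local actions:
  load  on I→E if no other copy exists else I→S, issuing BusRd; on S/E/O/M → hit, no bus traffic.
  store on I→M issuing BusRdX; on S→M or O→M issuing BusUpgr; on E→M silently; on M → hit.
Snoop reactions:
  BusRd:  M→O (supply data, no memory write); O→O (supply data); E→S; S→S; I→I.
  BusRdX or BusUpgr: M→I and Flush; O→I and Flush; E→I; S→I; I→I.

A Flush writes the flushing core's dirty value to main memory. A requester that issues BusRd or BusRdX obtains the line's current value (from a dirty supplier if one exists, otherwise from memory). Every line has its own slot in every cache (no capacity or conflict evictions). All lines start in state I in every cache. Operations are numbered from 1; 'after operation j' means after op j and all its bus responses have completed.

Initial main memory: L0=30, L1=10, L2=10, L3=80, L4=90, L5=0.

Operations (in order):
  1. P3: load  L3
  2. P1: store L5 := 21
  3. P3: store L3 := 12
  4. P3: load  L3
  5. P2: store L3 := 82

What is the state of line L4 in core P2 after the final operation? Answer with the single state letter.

  op1 P3: load  L3 → I/I/I/E on L3; bus BusRd; mem=80
  op2 P1: store L5 := 21 → I/M/I/I on L5; bus BusRdX; mem=0
  op3 P3: store L3 := 12 → I/I/I/M on L3; bus (none); mem=80
  op4 P3: load  L3 → I/I/I/M on L3; bus (none); mem=80
  op5 P2: store L3 := 82 → I/I/M/I on L3; bus BusRdX Flush; mem=12

state = I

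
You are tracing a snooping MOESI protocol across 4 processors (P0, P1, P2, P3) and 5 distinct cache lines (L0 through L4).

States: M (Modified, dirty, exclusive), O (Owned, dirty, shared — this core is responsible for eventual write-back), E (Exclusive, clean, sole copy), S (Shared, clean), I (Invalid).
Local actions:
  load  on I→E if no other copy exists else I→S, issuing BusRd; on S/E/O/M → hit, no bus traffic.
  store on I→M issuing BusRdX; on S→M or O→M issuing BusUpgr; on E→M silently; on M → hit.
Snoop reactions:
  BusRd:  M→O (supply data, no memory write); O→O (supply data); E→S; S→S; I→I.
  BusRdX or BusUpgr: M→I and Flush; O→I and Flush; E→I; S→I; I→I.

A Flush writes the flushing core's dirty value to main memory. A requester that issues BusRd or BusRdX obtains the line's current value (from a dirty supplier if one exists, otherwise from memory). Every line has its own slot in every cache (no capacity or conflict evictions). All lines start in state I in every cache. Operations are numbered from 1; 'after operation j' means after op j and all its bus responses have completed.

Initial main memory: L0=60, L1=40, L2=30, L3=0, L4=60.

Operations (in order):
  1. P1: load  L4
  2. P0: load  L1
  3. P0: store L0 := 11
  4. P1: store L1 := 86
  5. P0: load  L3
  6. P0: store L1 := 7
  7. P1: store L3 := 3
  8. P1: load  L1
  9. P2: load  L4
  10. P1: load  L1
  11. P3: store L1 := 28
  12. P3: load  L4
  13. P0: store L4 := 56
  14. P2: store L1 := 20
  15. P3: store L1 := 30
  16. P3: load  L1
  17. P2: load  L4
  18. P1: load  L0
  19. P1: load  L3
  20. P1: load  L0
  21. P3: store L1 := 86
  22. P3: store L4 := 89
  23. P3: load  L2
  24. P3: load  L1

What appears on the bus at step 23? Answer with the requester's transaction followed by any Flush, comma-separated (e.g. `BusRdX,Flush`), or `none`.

step 1: P1: load  L4  ⟶  IEII  (L4)  txn=BusRd  M[L4]=60
step 2: P0: load  L1  ⟶  EIII  (L1)  txn=BusRd  M[L1]=40
step 3: P0: store L0 := 11  ⟶  MIII  (L0)  txn=BusRdX  M[L0]=60
step 4: P1: store L1 := 86  ⟶  IMII  (L1)  txn=BusRdX  M[L1]=40
step 5: P0: load  L3  ⟶  EIII  (L3)  txn=BusRd  M[L3]=0
step 6: P0: store L1 := 7  ⟶  MIII  (L1)  txn=BusRdX+Flush  M[L1]=86
step 7: P1: store L3 := 3  ⟶  IMII  (L3)  txn=BusRdX  M[L3]=0
step 8: P1: load  L1  ⟶  OSII  (L1)  txn=BusRd  M[L1]=86
step 9: P2: load  L4  ⟶  ISSI  (L4)  txn=BusRd  M[L4]=60
step 10: P1: load  L1  ⟶  OSII  (L1)  txn=∅  M[L1]=86
step 11: P3: store L1 := 28  ⟶  IIIM  (L1)  txn=BusRdX+Flush  M[L1]=7
step 12: P3: load  L4  ⟶  ISSS  (L4)  txn=BusRd  M[L4]=60
step 13: P0: store L4 := 56  ⟶  MIII  (L4)  txn=BusRdX  M[L4]=60
step 14: P2: store L1 := 20  ⟶  IIMI  (L1)  txn=BusRdX+Flush  M[L1]=28
step 15: P3: store L1 := 30  ⟶  IIIM  (L1)  txn=BusRdX+Flush  M[L1]=20
step 16: P3: load  L1  ⟶  IIIM  (L1)  txn=∅  M[L1]=20
step 17: P2: load  L4  ⟶  OISI  (L4)  txn=BusRd  M[L4]=60
step 18: P1: load  L0  ⟶  OSII  (L0)  txn=BusRd  M[L0]=60
step 19: P1: load  L3  ⟶  IMII  (L3)  txn=∅  M[L3]=0
step 20: P1: load  L0  ⟶  OSII  (L0)  txn=∅  M[L0]=60
step 21: P3: store L1 := 86  ⟶  IIIM  (L1)  txn=∅  M[L1]=20
step 22: P3: store L4 := 89  ⟶  IIIM  (L4)  txn=BusRdX+Flush  M[L4]=56
step 23: P3: load  L2  ⟶  IIIE  (L2)  txn=BusRd  M[L2]=30
step 24: P3: load  L1  ⟶  IIIM  (L1)  txn=∅  M[L1]=20

bus = BusRd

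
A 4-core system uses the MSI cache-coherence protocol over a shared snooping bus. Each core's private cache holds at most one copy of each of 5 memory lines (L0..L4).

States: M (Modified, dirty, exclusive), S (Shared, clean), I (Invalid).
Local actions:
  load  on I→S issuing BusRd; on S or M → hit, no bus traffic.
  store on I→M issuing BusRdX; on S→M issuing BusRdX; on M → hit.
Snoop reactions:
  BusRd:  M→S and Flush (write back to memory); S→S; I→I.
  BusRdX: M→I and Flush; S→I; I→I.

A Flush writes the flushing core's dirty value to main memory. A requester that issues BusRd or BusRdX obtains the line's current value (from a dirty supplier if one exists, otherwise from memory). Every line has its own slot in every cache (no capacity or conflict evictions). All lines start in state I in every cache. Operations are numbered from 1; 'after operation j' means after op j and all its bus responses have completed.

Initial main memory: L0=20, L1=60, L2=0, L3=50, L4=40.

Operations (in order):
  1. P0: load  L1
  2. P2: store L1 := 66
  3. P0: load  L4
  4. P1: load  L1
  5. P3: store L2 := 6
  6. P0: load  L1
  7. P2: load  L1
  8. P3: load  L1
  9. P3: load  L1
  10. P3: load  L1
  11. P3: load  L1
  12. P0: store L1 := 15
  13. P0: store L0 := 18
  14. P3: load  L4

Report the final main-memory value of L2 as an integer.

memory[L2] = 0

[1] P0: load  L1 | P0:S(60), P1:I, P2:I, P3:I | bus: BusRd
[2] P2: store L1 := 66 | P0:I, P1:I, P2:M(66), P3:I | bus: BusRdX
[3] P0: load  L4 | P0:S(40), P1:I, P2:I, P3:I | bus: BusRd
[4] P1: load  L1 | P0:I, P1:S(66), P2:S(66), P3:I | bus: BusRd,Flush
[5] P3: store L2 := 6 | P0:I, P1:I, P2:I, P3:M(6) | bus: BusRdX
[6] P0: load  L1 | P0:S(66), P1:S(66), P2:S(66), P3:I | bus: BusRd
[7] P2: load  L1 | P0:S(66), P1:S(66), P2:S(66), P3:I | bus: none
[8] P3: load  L1 | P0:S(66), P1:S(66), P2:S(66), P3:S(66) | bus: BusRd
[9] P3: load  L1 | P0:S(66), P1:S(66), P2:S(66), P3:S(66) | bus: none
[10] P3: load  L1 | P0:S(66), P1:S(66), P2:S(66), P3:S(66) | bus: none
[11] P3: load  L1 | P0:S(66), P1:S(66), P2:S(66), P3:S(66) | bus: none
[12] P0: store L1 := 15 | P0:M(15), P1:I, P2:I, P3:I | bus: BusRdX
[13] P0: store L0 := 18 | P0:M(18), P1:I, P2:I, P3:I | bus: BusRdX
[14] P3: load  L4 | P0:S(40), P1:I, P2:I, P3:S(40) | bus: BusRd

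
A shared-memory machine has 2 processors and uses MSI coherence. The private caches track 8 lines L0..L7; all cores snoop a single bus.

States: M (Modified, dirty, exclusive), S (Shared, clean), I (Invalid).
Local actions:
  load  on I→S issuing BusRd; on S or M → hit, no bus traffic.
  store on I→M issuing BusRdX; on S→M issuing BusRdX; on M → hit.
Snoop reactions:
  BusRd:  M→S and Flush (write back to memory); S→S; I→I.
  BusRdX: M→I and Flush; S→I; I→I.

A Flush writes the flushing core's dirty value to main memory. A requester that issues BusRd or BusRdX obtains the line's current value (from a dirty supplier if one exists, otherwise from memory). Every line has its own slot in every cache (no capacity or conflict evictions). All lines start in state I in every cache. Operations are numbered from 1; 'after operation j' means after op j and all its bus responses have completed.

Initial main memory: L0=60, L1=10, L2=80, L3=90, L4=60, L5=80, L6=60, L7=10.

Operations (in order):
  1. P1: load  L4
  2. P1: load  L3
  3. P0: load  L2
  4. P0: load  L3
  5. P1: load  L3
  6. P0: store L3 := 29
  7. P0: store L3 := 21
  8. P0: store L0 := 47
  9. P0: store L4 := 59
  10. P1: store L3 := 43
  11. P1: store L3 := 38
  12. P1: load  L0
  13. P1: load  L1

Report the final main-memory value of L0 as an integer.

step 1: P1: load  L4  ⟶  IS  (L4)  txn=BusRd  M[L4]=60
step 2: P1: load  L3  ⟶  IS  (L3)  txn=BusRd  M[L3]=90
step 3: P0: load  L2  ⟶  SI  (L2)  txn=BusRd  M[L2]=80
step 4: P0: load  L3  ⟶  SS  (L3)  txn=BusRd  M[L3]=90
step 5: P1: load  L3  ⟶  SS  (L3)  txn=∅  M[L3]=90
step 6: P0: store L3 := 29  ⟶  MI  (L3)  txn=BusRdX  M[L3]=90
step 7: P0: store L3 := 21  ⟶  MI  (L3)  txn=∅  M[L3]=90
step 8: P0: store L0 := 47  ⟶  MI  (L0)  txn=BusRdX  M[L0]=60
step 9: P0: store L4 := 59  ⟶  MI  (L4)  txn=BusRdX  M[L4]=60
step 10: P1: store L3 := 43  ⟶  IM  (L3)  txn=BusRdX+Flush  M[L3]=21
step 11: P1: store L3 := 38  ⟶  IM  (L3)  txn=∅  M[L3]=21
step 12: P1: load  L0  ⟶  SS  (L0)  txn=BusRd+Flush  M[L0]=47
step 13: P1: load  L1  ⟶  IS  (L1)  txn=BusRd  M[L1]=10

memory[L0] = 47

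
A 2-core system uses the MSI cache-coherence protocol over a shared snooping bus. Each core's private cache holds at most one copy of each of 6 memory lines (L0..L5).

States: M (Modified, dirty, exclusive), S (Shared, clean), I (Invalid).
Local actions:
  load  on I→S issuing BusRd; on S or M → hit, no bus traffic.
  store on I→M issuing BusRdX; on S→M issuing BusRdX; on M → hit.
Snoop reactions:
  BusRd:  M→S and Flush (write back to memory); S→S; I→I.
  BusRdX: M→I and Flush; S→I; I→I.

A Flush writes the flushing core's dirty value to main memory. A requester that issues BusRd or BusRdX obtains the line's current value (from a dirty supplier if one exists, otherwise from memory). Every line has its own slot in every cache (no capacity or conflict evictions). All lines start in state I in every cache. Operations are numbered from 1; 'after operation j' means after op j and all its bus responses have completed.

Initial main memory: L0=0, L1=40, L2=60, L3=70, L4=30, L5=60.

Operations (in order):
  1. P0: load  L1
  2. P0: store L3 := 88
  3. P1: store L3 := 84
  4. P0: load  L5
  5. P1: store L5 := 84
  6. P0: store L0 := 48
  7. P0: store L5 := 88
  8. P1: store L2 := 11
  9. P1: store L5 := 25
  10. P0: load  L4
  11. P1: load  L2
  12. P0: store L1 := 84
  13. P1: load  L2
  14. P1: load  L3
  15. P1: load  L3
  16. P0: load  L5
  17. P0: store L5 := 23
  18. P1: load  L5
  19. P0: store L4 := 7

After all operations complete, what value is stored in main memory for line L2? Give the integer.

step 1: P0: load  L1  ⟶  SI  (L1)  txn=BusRd  M[L1]=40
step 2: P0: store L3 := 88  ⟶  MI  (L3)  txn=BusRdX  M[L3]=70
step 3: P1: store L3 := 84  ⟶  IM  (L3)  txn=BusRdX+Flush  M[L3]=88
step 4: P0: load  L5  ⟶  SI  (L5)  txn=BusRd  M[L5]=60
step 5: P1: store L5 := 84  ⟶  IM  (L5)  txn=BusRdX  M[L5]=60
step 6: P0: store L0 := 48  ⟶  MI  (L0)  txn=BusRdX  M[L0]=0
step 7: P0: store L5 := 88  ⟶  MI  (L5)  txn=BusRdX+Flush  M[L5]=84
step 8: P1: store L2 := 11  ⟶  IM  (L2)  txn=BusRdX  M[L2]=60
step 9: P1: store L5 := 25  ⟶  IM  (L5)  txn=BusRdX+Flush  M[L5]=88
step 10: P0: load  L4  ⟶  SI  (L4)  txn=BusRd  M[L4]=30
step 11: P1: load  L2  ⟶  IM  (L2)  txn=∅  M[L2]=60
step 12: P0: store L1 := 84  ⟶  MI  (L1)  txn=BusRdX  M[L1]=40
step 13: P1: load  L2  ⟶  IM  (L2)  txn=∅  M[L2]=60
step 14: P1: load  L3  ⟶  IM  (L3)  txn=∅  M[L3]=88
step 15: P1: load  L3  ⟶  IM  (L3)  txn=∅  M[L3]=88
step 16: P0: load  L5  ⟶  SS  (L5)  txn=BusRd+Flush  M[L5]=25
step 17: P0: store L5 := 23  ⟶  MI  (L5)  txn=BusRdX  M[L5]=25
step 18: P1: load  L5  ⟶  SS  (L5)  txn=BusRd+Flush  M[L5]=23
step 19: P0: store L4 := 7  ⟶  MI  (L4)  txn=BusRdX  M[L4]=30

memory[L2] = 60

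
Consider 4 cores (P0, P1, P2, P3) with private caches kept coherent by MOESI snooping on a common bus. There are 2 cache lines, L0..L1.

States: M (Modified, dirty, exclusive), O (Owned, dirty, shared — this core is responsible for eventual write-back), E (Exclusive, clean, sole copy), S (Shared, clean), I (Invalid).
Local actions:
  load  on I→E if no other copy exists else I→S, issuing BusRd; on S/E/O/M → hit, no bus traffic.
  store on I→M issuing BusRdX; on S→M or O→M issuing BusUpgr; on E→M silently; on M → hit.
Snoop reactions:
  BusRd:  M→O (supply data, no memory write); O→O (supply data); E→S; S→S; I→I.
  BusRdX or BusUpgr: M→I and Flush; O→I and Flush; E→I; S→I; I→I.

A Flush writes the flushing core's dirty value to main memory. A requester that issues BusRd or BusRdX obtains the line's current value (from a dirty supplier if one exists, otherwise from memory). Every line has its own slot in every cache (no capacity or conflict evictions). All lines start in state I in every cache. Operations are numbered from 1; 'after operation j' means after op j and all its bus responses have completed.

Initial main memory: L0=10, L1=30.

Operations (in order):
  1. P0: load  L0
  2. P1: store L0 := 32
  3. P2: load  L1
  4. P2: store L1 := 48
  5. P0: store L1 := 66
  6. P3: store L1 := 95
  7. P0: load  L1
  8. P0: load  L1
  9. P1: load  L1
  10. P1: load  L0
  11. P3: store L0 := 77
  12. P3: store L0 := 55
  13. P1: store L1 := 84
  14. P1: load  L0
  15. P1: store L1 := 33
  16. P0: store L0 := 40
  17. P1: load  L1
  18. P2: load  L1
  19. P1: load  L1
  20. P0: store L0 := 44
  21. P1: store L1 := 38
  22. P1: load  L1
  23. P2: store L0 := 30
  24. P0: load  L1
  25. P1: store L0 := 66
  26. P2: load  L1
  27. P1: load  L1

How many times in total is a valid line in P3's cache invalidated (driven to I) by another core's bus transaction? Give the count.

step 1: P0: load  L0  ⟶  EIII  (L0)  txn=BusRd  M[L0]=10
step 2: P1: store L0 := 32  ⟶  IMII  (L0)  txn=BusRdX  M[L0]=10
step 3: P2: load  L1  ⟶  IIEI  (L1)  txn=BusRd  M[L1]=30
step 4: P2: store L1 := 48  ⟶  IIMI  (L1)  txn=∅  M[L1]=30
step 5: P0: store L1 := 66  ⟶  MIII  (L1)  txn=BusRdX+Flush  M[L1]=48
step 6: P3: store L1 := 95  ⟶  IIIM  (L1)  txn=BusRdX+Flush  M[L1]=66
step 7: P0: load  L1  ⟶  SIIO  (L1)  txn=BusRd  M[L1]=66
step 8: P0: load  L1  ⟶  SIIO  (L1)  txn=∅  M[L1]=66
step 9: P1: load  L1  ⟶  SSIO  (L1)  txn=BusRd  M[L1]=66
step 10: P1: load  L0  ⟶  IMII  (L0)  txn=∅  M[L0]=10
step 11: P3: store L0 := 77  ⟶  IIIM  (L0)  txn=BusRdX+Flush  M[L0]=32
step 12: P3: store L0 := 55  ⟶  IIIM  (L0)  txn=∅  M[L0]=32
step 13: P1: store L1 := 84  ⟶  IMII  (L1)  txn=BusUpgr+Flush  M[L1]=95
step 14: P1: load  L0  ⟶  ISIO  (L0)  txn=BusRd  M[L0]=32
step 15: P1: store L1 := 33  ⟶  IMII  (L1)  txn=∅  M[L1]=95
step 16: P0: store L0 := 40  ⟶  MIII  (L0)  txn=BusRdX+Flush  M[L0]=55
step 17: P1: load  L1  ⟶  IMII  (L1)  txn=∅  M[L1]=95
step 18: P2: load  L1  ⟶  IOSI  (L1)  txn=BusRd  M[L1]=95
step 19: P1: load  L1  ⟶  IOSI  (L1)  txn=∅  M[L1]=95
step 20: P0: store L0 := 44  ⟶  MIII  (L0)  txn=∅  M[L0]=55
step 21: P1: store L1 := 38  ⟶  IMII  (L1)  txn=BusUpgr  M[L1]=95
step 22: P1: load  L1  ⟶  IMII  (L1)  txn=∅  M[L1]=95
step 23: P2: store L0 := 30  ⟶  IIMI  (L0)  txn=BusRdX+Flush  M[L0]=44
step 24: P0: load  L1  ⟶  SOII  (L1)  txn=BusRd  M[L1]=95
step 25: P1: store L0 := 66  ⟶  IMII  (L0)  txn=BusRdX+Flush  M[L0]=30
step 26: P2: load  L1  ⟶  SOSI  (L1)  txn=BusRd  M[L1]=95
step 27: P1: load  L1  ⟶  SOSI  (L1)  txn=∅  M[L1]=95

invalidations = 2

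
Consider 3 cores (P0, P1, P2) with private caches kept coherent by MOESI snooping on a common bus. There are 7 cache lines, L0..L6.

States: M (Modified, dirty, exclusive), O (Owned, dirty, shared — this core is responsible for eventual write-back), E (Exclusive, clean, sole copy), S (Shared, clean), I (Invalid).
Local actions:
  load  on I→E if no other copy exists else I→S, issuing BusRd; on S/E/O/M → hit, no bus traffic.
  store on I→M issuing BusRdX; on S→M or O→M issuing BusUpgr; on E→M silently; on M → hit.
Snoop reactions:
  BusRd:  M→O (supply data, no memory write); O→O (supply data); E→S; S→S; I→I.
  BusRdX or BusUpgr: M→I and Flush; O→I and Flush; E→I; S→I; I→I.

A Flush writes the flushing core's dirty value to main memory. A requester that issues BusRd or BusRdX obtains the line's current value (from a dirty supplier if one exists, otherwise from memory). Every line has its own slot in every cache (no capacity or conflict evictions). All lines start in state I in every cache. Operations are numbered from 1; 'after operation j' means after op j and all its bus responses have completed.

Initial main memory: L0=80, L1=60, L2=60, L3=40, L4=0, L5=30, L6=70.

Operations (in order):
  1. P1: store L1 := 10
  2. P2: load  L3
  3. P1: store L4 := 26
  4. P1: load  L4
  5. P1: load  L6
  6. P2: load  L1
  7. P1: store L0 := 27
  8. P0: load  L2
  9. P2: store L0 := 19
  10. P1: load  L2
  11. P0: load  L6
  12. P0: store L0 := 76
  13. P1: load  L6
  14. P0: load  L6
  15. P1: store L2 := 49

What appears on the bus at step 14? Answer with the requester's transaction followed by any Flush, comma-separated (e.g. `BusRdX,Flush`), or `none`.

bus = none

[1] P1: store L1 := 10 | P0:I, P1:M(10), P2:I | bus: BusRdX
[2] P2: load  L3 | P0:I, P1:I, P2:E(40) | bus: BusRd
[3] P1: store L4 := 26 | P0:I, P1:M(26), P2:I | bus: BusRdX
[4] P1: load  L4 | P0:I, P1:M(26), P2:I | bus: none
[5] P1: load  L6 | P0:I, P1:E(70), P2:I | bus: BusRd
[6] P2: load  L1 | P0:I, P1:O(10), P2:S(10) | bus: BusRd
[7] P1: store L0 := 27 | P0:I, P1:M(27), P2:I | bus: BusRdX
[8] P0: load  L2 | P0:E(60), P1:I, P2:I | bus: BusRd
[9] P2: store L0 := 19 | P0:I, P1:I, P2:M(19) | bus: BusRdX,Flush
[10] P1: load  L2 | P0:S(60), P1:S(60), P2:I | bus: BusRd
[11] P0: load  L6 | P0:S(70), P1:S(70), P2:I | bus: BusRd
[12] P0: store L0 := 76 | P0:M(76), P1:I, P2:I | bus: BusRdX,Flush
[13] P1: load  L6 | P0:S(70), P1:S(70), P2:I | bus: none
[14] P0: load  L6 | P0:S(70), P1:S(70), P2:I | bus: none
[15] P1: store L2 := 49 | P0:I, P1:M(49), P2:I | bus: BusUpgr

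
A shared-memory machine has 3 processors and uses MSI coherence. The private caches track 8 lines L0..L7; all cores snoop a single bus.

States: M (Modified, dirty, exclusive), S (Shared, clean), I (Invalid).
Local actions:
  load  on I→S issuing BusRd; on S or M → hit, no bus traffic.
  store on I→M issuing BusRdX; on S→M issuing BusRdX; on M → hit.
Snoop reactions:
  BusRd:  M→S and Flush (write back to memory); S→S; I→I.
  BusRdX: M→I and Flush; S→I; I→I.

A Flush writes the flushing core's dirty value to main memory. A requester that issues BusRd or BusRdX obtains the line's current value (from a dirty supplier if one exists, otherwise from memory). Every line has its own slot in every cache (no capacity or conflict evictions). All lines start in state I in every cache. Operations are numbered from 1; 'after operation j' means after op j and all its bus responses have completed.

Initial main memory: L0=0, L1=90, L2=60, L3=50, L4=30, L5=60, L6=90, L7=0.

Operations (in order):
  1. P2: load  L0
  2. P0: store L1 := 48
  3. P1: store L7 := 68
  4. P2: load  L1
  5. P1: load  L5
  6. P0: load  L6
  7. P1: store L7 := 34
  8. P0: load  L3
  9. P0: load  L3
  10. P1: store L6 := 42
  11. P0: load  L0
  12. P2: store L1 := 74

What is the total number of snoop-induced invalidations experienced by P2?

1. P2: load  L0  bus=[BusRd]  L0: P0=I P1=I P2=S  mem[L0]=0
2. P0: store L1 := 48  bus=[BusRdX]  L1: P0=M P1=I P2=I  mem[L1]=90
3. P1: store L7 := 68  bus=[BusRdX]  L7: P0=I P1=M P2=I  mem[L7]=0
4. P2: load  L1  bus=[BusRd,Flush]  L1: P0=S P1=I P2=S  mem[L1]=48
5. P1: load  L5  bus=[BusRd]  L5: P0=I P1=S P2=I  mem[L5]=60
6. P0: load  L6  bus=[BusRd]  L6: P0=S P1=I P2=I  mem[L6]=90
7. P1: store L7 := 34  bus=[-]  L7: P0=I P1=M P2=I  mem[L7]=0
8. P0: load  L3  bus=[BusRd]  L3: P0=S P1=I P2=I  mem[L3]=50
9. P0: load  L3  bus=[-]  L3: P0=S P1=I P2=I  mem[L3]=50
10. P1: store L6 := 42  bus=[BusRdX]  L6: P0=I P1=M P2=I  mem[L6]=90
11. P0: load  L0  bus=[BusRd]  L0: P0=S P1=I P2=S  mem[L0]=0
12. P2: store L1 := 74  bus=[BusRdX]  L1: P0=I P1=I P2=M  mem[L1]=48

invalidations = 0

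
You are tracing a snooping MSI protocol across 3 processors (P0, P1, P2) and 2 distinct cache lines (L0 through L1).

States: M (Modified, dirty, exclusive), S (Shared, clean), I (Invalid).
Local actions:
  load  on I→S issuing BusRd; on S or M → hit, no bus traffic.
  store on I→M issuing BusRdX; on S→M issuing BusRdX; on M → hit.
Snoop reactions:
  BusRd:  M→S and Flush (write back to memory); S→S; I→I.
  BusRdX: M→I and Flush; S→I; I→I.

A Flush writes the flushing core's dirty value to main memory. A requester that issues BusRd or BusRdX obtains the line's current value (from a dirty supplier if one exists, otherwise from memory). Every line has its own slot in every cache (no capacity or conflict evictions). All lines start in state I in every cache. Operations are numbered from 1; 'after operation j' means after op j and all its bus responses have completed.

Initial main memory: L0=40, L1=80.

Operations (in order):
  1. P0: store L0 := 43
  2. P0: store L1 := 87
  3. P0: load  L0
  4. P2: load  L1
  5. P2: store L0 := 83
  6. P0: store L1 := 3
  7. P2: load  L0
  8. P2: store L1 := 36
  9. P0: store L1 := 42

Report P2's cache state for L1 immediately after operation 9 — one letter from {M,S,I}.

1. P0: store L0 := 43  bus=[BusRdX]  L0: P0=M P1=I P2=I  mem[L0]=40
2. P0: store L1 := 87  bus=[BusRdX]  L1: P0=M P1=I P2=I  mem[L1]=80
3. P0: load  L0  bus=[-]  L0: P0=M P1=I P2=I  mem[L0]=40
4. P2: load  L1  bus=[BusRd,Flush]  L1: P0=S P1=I P2=S  mem[L1]=87
5. P2: store L0 := 83  bus=[BusRdX,Flush]  L0: P0=I P1=I P2=M  mem[L0]=43
6. P0: store L1 := 3  bus=[BusRdX]  L1: P0=M P1=I P2=I  mem[L1]=87
7. P2: load  L0  bus=[-]  L0: P0=I P1=I P2=M  mem[L0]=43
8. P2: store L1 := 36  bus=[BusRdX,Flush]  L1: P0=I P1=I P2=M  mem[L1]=3
9. P0: store L1 := 42  bus=[BusRdX,Flush]  L1: P0=M P1=I P2=I  mem[L1]=36

state = I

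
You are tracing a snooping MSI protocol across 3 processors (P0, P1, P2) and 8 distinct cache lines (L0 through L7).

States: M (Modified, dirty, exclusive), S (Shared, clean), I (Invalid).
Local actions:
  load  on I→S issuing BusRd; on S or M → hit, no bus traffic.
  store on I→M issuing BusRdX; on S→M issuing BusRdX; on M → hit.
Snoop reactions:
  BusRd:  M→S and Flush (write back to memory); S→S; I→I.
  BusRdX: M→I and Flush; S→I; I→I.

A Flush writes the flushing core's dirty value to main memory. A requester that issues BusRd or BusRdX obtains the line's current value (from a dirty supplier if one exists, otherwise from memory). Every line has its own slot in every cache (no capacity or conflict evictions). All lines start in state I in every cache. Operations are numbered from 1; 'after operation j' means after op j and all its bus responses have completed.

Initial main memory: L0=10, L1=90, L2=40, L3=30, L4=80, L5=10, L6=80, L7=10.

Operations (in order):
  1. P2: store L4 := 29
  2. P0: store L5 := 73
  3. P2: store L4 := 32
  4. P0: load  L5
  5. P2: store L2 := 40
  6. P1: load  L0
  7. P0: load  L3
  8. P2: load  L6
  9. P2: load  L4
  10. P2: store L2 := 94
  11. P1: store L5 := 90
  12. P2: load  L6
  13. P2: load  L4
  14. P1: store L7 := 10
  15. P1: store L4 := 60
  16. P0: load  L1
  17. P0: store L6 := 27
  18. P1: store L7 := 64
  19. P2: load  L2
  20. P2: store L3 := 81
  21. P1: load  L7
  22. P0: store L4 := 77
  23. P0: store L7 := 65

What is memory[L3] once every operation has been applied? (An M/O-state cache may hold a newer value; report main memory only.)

memory[L3] = 30

[1] P2: store L4 := 29 | P0:I, P1:I, P2:M(29) | bus: BusRdX
[2] P0: store L5 := 73 | P0:M(73), P1:I, P2:I | bus: BusRdX
[3] P2: store L4 := 32 | P0:I, P1:I, P2:M(32) | bus: none
[4] P0: load  L5 | P0:M(73), P1:I, P2:I | bus: none
[5] P2: store L2 := 40 | P0:I, P1:I, P2:M(40) | bus: BusRdX
[6] P1: load  L0 | P0:I, P1:S(10), P2:I | bus: BusRd
[7] P0: load  L3 | P0:S(30), P1:I, P2:I | bus: BusRd
[8] P2: load  L6 | P0:I, P1:I, P2:S(80) | bus: BusRd
[9] P2: load  L4 | P0:I, P1:I, P2:M(32) | bus: none
[10] P2: store L2 := 94 | P0:I, P1:I, P2:M(94) | bus: none
[11] P1: store L5 := 90 | P0:I, P1:M(90), P2:I | bus: BusRdX,Flush
[12] P2: load  L6 | P0:I, P1:I, P2:S(80) | bus: none
[13] P2: load  L4 | P0:I, P1:I, P2:M(32) | bus: none
[14] P1: store L7 := 10 | P0:I, P1:M(10), P2:I | bus: BusRdX
[15] P1: store L4 := 60 | P0:I, P1:M(60), P2:I | bus: BusRdX,Flush
[16] P0: load  L1 | P0:S(90), P1:I, P2:I | bus: BusRd
[17] P0: store L6 := 27 | P0:M(27), P1:I, P2:I | bus: BusRdX
[18] P1: store L7 := 64 | P0:I, P1:M(64), P2:I | bus: none
[19] P2: load  L2 | P0:I, P1:I, P2:M(94) | bus: none
[20] P2: store L3 := 81 | P0:I, P1:I, P2:M(81) | bus: BusRdX
[21] P1: load  L7 | P0:I, P1:M(64), P2:I | bus: none
[22] P0: store L4 := 77 | P0:M(77), P1:I, P2:I | bus: BusRdX,Flush
[23] P0: store L7 := 65 | P0:M(65), P1:I, P2:I | bus: BusRdX,Flush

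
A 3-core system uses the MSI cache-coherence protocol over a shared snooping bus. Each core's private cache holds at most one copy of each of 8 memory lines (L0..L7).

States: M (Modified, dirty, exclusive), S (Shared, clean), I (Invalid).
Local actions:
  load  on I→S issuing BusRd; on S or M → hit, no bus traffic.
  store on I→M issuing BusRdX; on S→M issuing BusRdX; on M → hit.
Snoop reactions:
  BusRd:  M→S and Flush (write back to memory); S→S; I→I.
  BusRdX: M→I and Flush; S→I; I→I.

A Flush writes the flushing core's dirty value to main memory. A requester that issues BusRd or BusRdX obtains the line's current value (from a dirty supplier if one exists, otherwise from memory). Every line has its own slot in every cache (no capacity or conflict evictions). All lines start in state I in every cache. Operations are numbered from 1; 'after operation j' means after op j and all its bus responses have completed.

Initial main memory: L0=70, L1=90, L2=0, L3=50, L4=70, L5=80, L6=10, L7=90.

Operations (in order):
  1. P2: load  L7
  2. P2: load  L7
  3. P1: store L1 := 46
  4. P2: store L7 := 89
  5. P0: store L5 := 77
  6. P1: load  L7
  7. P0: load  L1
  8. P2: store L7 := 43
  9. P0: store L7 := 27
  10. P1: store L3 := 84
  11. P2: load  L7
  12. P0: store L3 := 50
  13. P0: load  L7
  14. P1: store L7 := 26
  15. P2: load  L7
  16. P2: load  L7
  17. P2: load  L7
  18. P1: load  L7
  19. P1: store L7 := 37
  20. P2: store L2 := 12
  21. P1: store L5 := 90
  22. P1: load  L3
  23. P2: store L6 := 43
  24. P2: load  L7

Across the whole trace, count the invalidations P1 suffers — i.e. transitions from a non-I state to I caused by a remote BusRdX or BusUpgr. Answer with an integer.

[1] P2: load  L7 | P0:I, P1:I, P2:S(90) | bus: BusRd
[2] P2: load  L7 | P0:I, P1:I, P2:S(90) | bus: none
[3] P1: store L1 := 46 | P0:I, P1:M(46), P2:I | bus: BusRdX
[4] P2: store L7 := 89 | P0:I, P1:I, P2:M(89) | bus: BusRdX
[5] P0: store L5 := 77 | P0:M(77), P1:I, P2:I | bus: BusRdX
[6] P1: load  L7 | P0:I, P1:S(89), P2:S(89) | bus: BusRd,Flush
[7] P0: load  L1 | P0:S(46), P1:S(46), P2:I | bus: BusRd,Flush
[8] P2: store L7 := 43 | P0:I, P1:I, P2:M(43) | bus: BusRdX
[9] P0: store L7 := 27 | P0:M(27), P1:I, P2:I | bus: BusRdX,Flush
[10] P1: store L3 := 84 | P0:I, P1:M(84), P2:I | bus: BusRdX
[11] P2: load  L7 | P0:S(27), P1:I, P2:S(27) | bus: BusRd,Flush
[12] P0: store L3 := 50 | P0:M(50), P1:I, P2:I | bus: BusRdX,Flush
[13] P0: load  L7 | P0:S(27), P1:I, P2:S(27) | bus: none
[14] P1: store L7 := 26 | P0:I, P1:M(26), P2:I | bus: BusRdX
[15] P2: load  L7 | P0:I, P1:S(26), P2:S(26) | bus: BusRd,Flush
[16] P2: load  L7 | P0:I, P1:S(26), P2:S(26) | bus: none
[17] P2: load  L7 | P0:I, P1:S(26), P2:S(26) | bus: none
[18] P1: load  L7 | P0:I, P1:S(26), P2:S(26) | bus: none
[19] P1: store L7 := 37 | P0:I, P1:M(37), P2:I | bus: BusRdX
[20] P2: store L2 := 12 | P0:I, P1:I, P2:M(12) | bus: BusRdX
[21] P1: store L5 := 90 | P0:I, P1:M(90), P2:I | bus: BusRdX,Flush
[22] P1: load  L3 | P0:S(50), P1:S(50), P2:I | bus: BusRd,Flush
[23] P2: store L6 := 43 | P0:I, P1:I, P2:M(43) | bus: BusRdX
[24] P2: load  L7 | P0:I, P1:S(37), P2:S(37) | bus: BusRd,Flush

invalidations = 2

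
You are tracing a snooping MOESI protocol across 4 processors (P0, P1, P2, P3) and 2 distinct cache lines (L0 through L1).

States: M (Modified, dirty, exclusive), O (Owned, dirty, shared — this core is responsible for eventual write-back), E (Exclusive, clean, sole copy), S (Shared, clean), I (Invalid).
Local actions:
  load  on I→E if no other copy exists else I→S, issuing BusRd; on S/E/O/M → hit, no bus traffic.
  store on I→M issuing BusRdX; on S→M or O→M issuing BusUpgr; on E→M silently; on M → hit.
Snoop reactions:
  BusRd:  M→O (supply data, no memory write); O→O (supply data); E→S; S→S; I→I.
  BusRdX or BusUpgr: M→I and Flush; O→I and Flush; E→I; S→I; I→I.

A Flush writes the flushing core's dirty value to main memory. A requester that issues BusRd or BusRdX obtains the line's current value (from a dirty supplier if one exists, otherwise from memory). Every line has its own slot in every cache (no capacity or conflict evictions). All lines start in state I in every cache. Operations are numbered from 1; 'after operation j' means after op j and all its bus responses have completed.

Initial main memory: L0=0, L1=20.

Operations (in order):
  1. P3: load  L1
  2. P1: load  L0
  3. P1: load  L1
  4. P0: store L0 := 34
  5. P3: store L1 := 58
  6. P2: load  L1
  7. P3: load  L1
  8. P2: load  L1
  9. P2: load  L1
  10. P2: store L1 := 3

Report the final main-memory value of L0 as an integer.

memory[L0] = 0

step 1: P3: load  L1  ⟶  IIIE  (L1)  txn=BusRd  M[L1]=20
step 2: P1: load  L0  ⟶  IEII  (L0)  txn=BusRd  M[L0]=0
step 3: P1: load  L1  ⟶  ISIS  (L1)  txn=BusRd  M[L1]=20
step 4: P0: store L0 := 34  ⟶  MIII  (L0)  txn=BusRdX  M[L0]=0
step 5: P3: store L1 := 58  ⟶  IIIM  (L1)  txn=BusUpgr  M[L1]=20
step 6: P2: load  L1  ⟶  IISO  (L1)  txn=BusRd  M[L1]=20
step 7: P3: load  L1  ⟶  IISO  (L1)  txn=∅  M[L1]=20
step 8: P2: load  L1  ⟶  IISO  (L1)  txn=∅  M[L1]=20
step 9: P2: load  L1  ⟶  IISO  (L1)  txn=∅  M[L1]=20
step 10: P2: store L1 := 3  ⟶  IIMI  (L1)  txn=BusUpgr+Flush  M[L1]=58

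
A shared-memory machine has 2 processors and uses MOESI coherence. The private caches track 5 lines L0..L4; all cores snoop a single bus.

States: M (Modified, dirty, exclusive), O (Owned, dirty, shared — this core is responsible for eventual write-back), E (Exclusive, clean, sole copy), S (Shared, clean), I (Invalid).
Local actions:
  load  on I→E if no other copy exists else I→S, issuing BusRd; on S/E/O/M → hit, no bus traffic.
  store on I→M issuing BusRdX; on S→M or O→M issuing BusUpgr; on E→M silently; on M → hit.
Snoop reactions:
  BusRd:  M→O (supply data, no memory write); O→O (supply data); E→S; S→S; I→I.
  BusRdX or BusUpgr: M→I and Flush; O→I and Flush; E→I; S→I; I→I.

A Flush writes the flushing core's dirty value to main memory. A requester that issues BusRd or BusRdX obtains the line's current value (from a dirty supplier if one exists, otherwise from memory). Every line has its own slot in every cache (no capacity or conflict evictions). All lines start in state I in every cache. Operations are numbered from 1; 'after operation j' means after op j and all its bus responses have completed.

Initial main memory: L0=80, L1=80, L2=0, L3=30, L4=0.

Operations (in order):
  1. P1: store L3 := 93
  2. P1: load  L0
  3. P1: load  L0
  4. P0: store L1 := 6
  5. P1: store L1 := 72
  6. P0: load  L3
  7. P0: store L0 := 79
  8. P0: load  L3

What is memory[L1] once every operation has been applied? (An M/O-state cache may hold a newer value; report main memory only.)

step 1: P1: store L3 := 93  ⟶  IM  (L3)  txn=BusRdX  M[L3]=30
step 2: P1: load  L0  ⟶  IE  (L0)  txn=BusRd  M[L0]=80
step 3: P1: load  L0  ⟶  IE  (L0)  txn=∅  M[L0]=80
step 4: P0: store L1 := 6  ⟶  MI  (L1)  txn=BusRdX  M[L1]=80
step 5: P1: store L1 := 72  ⟶  IM  (L1)  txn=BusRdX+Flush  M[L1]=6
step 6: P0: load  L3  ⟶  SO  (L3)  txn=BusRd  M[L3]=30
step 7: P0: store L0 := 79  ⟶  MI  (L0)  txn=BusRdX  M[L0]=80
step 8: P0: load  L3  ⟶  SO  (L3)  txn=∅  M[L3]=30

memory[L1] = 6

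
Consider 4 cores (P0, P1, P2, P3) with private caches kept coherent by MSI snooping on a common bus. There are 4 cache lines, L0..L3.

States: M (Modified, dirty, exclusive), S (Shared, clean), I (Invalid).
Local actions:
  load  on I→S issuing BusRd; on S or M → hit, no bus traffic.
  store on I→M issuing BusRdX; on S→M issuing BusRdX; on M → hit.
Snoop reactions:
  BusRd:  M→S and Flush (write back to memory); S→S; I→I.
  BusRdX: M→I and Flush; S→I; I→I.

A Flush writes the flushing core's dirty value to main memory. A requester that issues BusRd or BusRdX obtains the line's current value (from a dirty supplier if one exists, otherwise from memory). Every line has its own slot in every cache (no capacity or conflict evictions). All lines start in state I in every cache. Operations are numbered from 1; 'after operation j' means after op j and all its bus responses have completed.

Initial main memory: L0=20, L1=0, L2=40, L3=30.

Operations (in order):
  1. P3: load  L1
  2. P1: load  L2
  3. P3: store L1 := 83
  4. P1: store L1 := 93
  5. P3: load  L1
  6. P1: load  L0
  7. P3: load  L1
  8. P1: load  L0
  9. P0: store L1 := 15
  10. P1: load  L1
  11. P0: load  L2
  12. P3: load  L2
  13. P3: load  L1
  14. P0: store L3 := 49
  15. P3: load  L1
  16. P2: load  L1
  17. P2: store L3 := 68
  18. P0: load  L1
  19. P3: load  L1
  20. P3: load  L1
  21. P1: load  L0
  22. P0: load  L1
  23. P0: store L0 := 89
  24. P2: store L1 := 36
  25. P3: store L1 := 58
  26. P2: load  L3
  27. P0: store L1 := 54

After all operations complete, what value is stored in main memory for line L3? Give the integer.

memory[L3] = 49

1. P3: load  L1  bus=[BusRd]  L1: P0=I P1=I P2=I P3=S  mem[L1]=0
2. P1: load  L2  bus=[BusRd]  L2: P0=I P1=S P2=I P3=I  mem[L2]=40
3. P3: store L1 := 83  bus=[BusRdX]  L1: P0=I P1=I P2=I P3=M  mem[L1]=0
4. P1: store L1 := 93  bus=[BusRdX,Flush]  L1: P0=I P1=M P2=I P3=I  mem[L1]=83
5. P3: load  L1  bus=[BusRd,Flush]  L1: P0=I P1=S P2=I P3=S  mem[L1]=93
6. P1: load  L0  bus=[BusRd]  L0: P0=I P1=S P2=I P3=I  mem[L0]=20
7. P3: load  L1  bus=[-]  L1: P0=I P1=S P2=I P3=S  mem[L1]=93
8. P1: load  L0  bus=[-]  L0: P0=I P1=S P2=I P3=I  mem[L0]=20
9. P0: store L1 := 15  bus=[BusRdX]  L1: P0=M P1=I P2=I P3=I  mem[L1]=93
10. P1: load  L1  bus=[BusRd,Flush]  L1: P0=S P1=S P2=I P3=I  mem[L1]=15
11. P0: load  L2  bus=[BusRd]  L2: P0=S P1=S P2=I P3=I  mem[L2]=40
12. P3: load  L2  bus=[BusRd]  L2: P0=S P1=S P2=I P3=S  mem[L2]=40
13. P3: load  L1  bus=[BusRd]  L1: P0=S P1=S P2=I P3=S  mem[L1]=15
14. P0: store L3 := 49  bus=[BusRdX]  L3: P0=M P1=I P2=I P3=I  mem[L3]=30
15. P3: load  L1  bus=[-]  L1: P0=S P1=S P2=I P3=S  mem[L1]=15
16. P2: load  L1  bus=[BusRd]  L1: P0=S P1=S P2=S P3=S  mem[L1]=15
17. P2: store L3 := 68  bus=[BusRdX,Flush]  L3: P0=I P1=I P2=M P3=I  mem[L3]=49
18. P0: load  L1  bus=[-]  L1: P0=S P1=S P2=S P3=S  mem[L1]=15
19. P3: load  L1  bus=[-]  L1: P0=S P1=S P2=S P3=S  mem[L1]=15
20. P3: load  L1  bus=[-]  L1: P0=S P1=S P2=S P3=S  mem[L1]=15
21. P1: load  L0  bus=[-]  L0: P0=I P1=S P2=I P3=I  mem[L0]=20
22. P0: load  L1  bus=[-]  L1: P0=S P1=S P2=S P3=S  mem[L1]=15
23. P0: store L0 := 89  bus=[BusRdX]  L0: P0=M P1=I P2=I P3=I  mem[L0]=20
24. P2: store L1 := 36  bus=[BusRdX]  L1: P0=I P1=I P2=M P3=I  mem[L1]=15
25. P3: store L1 := 58  bus=[BusRdX,Flush]  L1: P0=I P1=I P2=I P3=M  mem[L1]=36
26. P2: load  L3  bus=[-]  L3: P0=I P1=I P2=M P3=I  mem[L3]=49
27. P0: store L1 := 54  bus=[BusRdX,Flush]  L1: P0=M P1=I P2=I P3=I  mem[L1]=58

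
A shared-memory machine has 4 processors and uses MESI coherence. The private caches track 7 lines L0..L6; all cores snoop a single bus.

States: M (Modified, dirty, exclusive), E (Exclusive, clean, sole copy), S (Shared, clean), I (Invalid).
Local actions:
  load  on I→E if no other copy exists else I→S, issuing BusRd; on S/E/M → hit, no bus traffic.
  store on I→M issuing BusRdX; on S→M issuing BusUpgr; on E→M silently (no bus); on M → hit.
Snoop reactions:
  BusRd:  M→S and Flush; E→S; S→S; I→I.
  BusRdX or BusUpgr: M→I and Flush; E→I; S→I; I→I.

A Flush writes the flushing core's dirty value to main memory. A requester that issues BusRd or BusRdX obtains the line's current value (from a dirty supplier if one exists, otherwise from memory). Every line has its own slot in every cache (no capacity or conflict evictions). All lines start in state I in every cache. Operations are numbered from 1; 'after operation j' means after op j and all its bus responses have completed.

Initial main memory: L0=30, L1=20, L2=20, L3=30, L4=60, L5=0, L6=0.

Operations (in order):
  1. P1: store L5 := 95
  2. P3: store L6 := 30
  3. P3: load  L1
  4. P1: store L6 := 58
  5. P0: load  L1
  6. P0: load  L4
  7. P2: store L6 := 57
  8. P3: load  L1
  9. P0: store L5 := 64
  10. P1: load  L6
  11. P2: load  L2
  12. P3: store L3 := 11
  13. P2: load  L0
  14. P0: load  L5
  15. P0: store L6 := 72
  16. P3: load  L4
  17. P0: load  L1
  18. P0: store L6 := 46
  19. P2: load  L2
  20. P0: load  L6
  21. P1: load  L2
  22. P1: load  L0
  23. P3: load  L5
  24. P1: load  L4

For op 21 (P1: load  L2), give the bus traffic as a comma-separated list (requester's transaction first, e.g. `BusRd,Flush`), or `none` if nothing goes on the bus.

bus = BusRd

step 1: P1: store L5 := 95  ⟶  IMII  (L5)  txn=BusRdX  M[L5]=0
step 2: P3: store L6 := 30  ⟶  IIIM  (L6)  txn=BusRdX  M[L6]=0
step 3: P3: load  L1  ⟶  IIIE  (L1)  txn=BusRd  M[L1]=20
step 4: P1: store L6 := 58  ⟶  IMII  (L6)  txn=BusRdX+Flush  M[L6]=30
step 5: P0: load  L1  ⟶  SIIS  (L1)  txn=BusRd  M[L1]=20
step 6: P0: load  L4  ⟶  EIII  (L4)  txn=BusRd  M[L4]=60
step 7: P2: store L6 := 57  ⟶  IIMI  (L6)  txn=BusRdX+Flush  M[L6]=58
step 8: P3: load  L1  ⟶  SIIS  (L1)  txn=∅  M[L1]=20
step 9: P0: store L5 := 64  ⟶  MIII  (L5)  txn=BusRdX+Flush  M[L5]=95
step 10: P1: load  L6  ⟶  ISSI  (L6)  txn=BusRd+Flush  M[L6]=57
step 11: P2: load  L2  ⟶  IIEI  (L2)  txn=BusRd  M[L2]=20
step 12: P3: store L3 := 11  ⟶  IIIM  (L3)  txn=BusRdX  M[L3]=30
step 13: P2: load  L0  ⟶  IIEI  (L0)  txn=BusRd  M[L0]=30
step 14: P0: load  L5  ⟶  MIII  (L5)  txn=∅  M[L5]=95
step 15: P0: store L6 := 72  ⟶  MIII  (L6)  txn=BusRdX  M[L6]=57
step 16: P3: load  L4  ⟶  SIIS  (L4)  txn=BusRd  M[L4]=60
step 17: P0: load  L1  ⟶  SIIS  (L1)  txn=∅  M[L1]=20
step 18: P0: store L6 := 46  ⟶  MIII  (L6)  txn=∅  M[L6]=57
step 19: P2: load  L2  ⟶  IIEI  (L2)  txn=∅  M[L2]=20
step 20: P0: load  L6  ⟶  MIII  (L6)  txn=∅  M[L6]=57
step 21: P1: load  L2  ⟶  ISSI  (L2)  txn=BusRd  M[L2]=20
step 22: P1: load  L0  ⟶  ISSI  (L0)  txn=BusRd  M[L0]=30
step 23: P3: load  L5  ⟶  SIIS  (L5)  txn=BusRd+Flush  M[L5]=64
step 24: P1: load  L4  ⟶  SSIS  (L4)  txn=BusRd  M[L4]=60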